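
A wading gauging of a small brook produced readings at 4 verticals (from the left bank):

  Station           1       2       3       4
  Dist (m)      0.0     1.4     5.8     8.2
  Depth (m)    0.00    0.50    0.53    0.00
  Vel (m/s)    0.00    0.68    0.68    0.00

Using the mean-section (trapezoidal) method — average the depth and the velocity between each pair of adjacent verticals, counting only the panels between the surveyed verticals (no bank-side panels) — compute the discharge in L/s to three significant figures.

Panel 1-2: Δb = 1.4 m, d̄ = (0.00+0.50)/2 = 0.25, v̄ = (0.00+0.68)/2 = 0.34 → q = 1.4×0.25×0.34 = 0.1190 m³/s
Panel 2-3: Δb = 4.4 m, d̄ = (0.50+0.53)/2 = 0.515, v̄ = (0.68+0.68)/2 = 0.68 → q = 4.4×0.515×0.68 = 1.541 m³/s
Panel 3-4: Δb = 2.4 m, d̄ = (0.53+0.00)/2 = 0.265, v̄ = (0.68+0.00)/2 = 0.34 → q = 2.4×0.265×0.34 = 0.2162 m³/s
Q = Σ q = 1.876 m³/s
= 1.876 × 1000 = 1876 L/s

1880 L/s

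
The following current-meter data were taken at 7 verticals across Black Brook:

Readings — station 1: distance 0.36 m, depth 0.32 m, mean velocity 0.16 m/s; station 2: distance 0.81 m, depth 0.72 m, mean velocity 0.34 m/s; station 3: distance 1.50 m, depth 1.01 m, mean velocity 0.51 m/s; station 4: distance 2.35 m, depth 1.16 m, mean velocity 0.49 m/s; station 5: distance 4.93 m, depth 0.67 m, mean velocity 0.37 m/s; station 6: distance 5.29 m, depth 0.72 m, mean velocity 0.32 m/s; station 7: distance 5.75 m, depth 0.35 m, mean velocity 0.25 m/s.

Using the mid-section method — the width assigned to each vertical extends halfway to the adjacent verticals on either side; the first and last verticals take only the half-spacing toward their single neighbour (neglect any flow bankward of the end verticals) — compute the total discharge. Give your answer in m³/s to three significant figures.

w_1 = (0.81 − 0.36)/2 = 0.225 m; q_1 = 0.16 × 0.32 × 0.225 = 0.01152 m³/s
w_2 = (1.50 − 0.36)/2 = 0.57 m; q_2 = 0.34 × 0.72 × 0.57 = 0.1395 m³/s
w_3 = (2.35 − 0.81)/2 = 0.77 m; q_3 = 0.51 × 1.01 × 0.77 = 0.3966 m³/s
w_4 = (4.93 − 1.50)/2 = 1.715 m; q_4 = 0.49 × 1.16 × 1.715 = 0.9748 m³/s
w_5 = (5.29 − 2.35)/2 = 1.47 m; q_5 = 0.37 × 0.67 × 1.47 = 0.3644 m³/s
w_6 = (5.75 − 4.93)/2 = 0.41 m; q_6 = 0.32 × 0.72 × 0.41 = 0.09446 m³/s
w_7 = (5.75 − 5.29)/2 = 0.23 m; q_7 = 0.25 × 0.35 × 0.23 = 0.02013 m³/s
Q = Σ qᵢ = 2.001 m³/s

2.00 m³/s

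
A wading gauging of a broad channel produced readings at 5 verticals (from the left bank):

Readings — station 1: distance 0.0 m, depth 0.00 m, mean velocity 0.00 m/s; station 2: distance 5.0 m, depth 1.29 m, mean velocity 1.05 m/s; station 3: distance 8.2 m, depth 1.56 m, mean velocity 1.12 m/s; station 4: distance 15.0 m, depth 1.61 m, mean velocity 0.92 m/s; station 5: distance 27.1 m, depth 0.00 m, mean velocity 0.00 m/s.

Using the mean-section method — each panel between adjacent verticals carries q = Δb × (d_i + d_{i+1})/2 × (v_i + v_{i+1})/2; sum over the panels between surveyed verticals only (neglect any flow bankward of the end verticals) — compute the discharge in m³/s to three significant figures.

Panel 1-2: Δb = 5 m, d̄ = (0.00+1.29)/2 = 0.645, v̄ = (0.00+1.05)/2 = 0.525 → q = 5×0.645×0.525 = 1.693 m³/s
Panel 2-3: Δb = 3.2 m, d̄ = (1.29+1.56)/2 = 1.425, v̄ = (1.05+1.12)/2 = 1.085 → q = 3.2×1.425×1.085 = 4.948 m³/s
Panel 3-4: Δb = 6.8 m, d̄ = (1.56+1.61)/2 = 1.585, v̄ = (1.12+0.92)/2 = 1.02 → q = 6.8×1.585×1.02 = 10.99 m³/s
Panel 4-5: Δb = 12.1 m, d̄ = (1.61+0.00)/2 = 0.805, v̄ = (0.92+0.00)/2 = 0.46 → q = 12.1×0.805×0.46 = 4.481 m³/s
Q = Σ q = 22.11 m³/s

22.1 m³/s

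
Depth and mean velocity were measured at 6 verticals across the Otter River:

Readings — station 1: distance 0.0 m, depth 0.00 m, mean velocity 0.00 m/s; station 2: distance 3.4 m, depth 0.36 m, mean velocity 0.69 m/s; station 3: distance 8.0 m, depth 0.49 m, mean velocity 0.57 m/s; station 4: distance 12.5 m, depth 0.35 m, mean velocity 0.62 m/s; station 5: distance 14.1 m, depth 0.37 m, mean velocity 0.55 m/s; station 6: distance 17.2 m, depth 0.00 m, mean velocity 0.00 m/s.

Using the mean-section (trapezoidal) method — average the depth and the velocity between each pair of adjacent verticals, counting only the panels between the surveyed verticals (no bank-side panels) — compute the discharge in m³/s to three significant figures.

3.06 m³/s

Panel 1-2: Δb = 3.4 m, d̄ = (0.00+0.36)/2 = 0.18, v̄ = (0.00+0.69)/2 = 0.345 → q = 3.4×0.18×0.345 = 0.2111 m³/s
Panel 2-3: Δb = 4.6 m, d̄ = (0.36+0.49)/2 = 0.425, v̄ = (0.69+0.57)/2 = 0.63 → q = 4.6×0.425×0.63 = 1.232 m³/s
Panel 3-4: Δb = 4.5 m, d̄ = (0.49+0.35)/2 = 0.42, v̄ = (0.57+0.62)/2 = 0.595 → q = 4.5×0.42×0.595 = 1.125 m³/s
Panel 4-5: Δb = 1.6 m, d̄ = (0.35+0.37)/2 = 0.36, v̄ = (0.62+0.55)/2 = 0.585 → q = 1.6×0.36×0.585 = 0.3370 m³/s
Panel 5-6: Δb = 3.1 m, d̄ = (0.37+0.00)/2 = 0.185, v̄ = (0.55+0.00)/2 = 0.275 → q = 3.1×0.185×0.275 = 0.1577 m³/s
Q = Σ q = 3.062 m³/s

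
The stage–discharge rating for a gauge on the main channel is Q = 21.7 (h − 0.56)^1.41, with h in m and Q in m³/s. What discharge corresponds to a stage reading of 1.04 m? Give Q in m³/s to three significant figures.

Q = 21.7 × (1.04 − 0.56)^1.41 = 21.7 × 0.48^1.41 = 7.709 m³/s

7.71 m³/s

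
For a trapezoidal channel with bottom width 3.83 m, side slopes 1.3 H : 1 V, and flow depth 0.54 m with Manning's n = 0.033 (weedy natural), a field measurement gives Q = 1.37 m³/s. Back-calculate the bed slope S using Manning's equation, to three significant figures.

0.00103

A = (b + z·y)·y = (3.83 + 1.3×0.54)×0.54 = 2.447 m²
P = b + 2y√(1+z²) = 3.83 + 2×0.54×√(1+1.3²) = 5.601 m
R = A/P = 2.447/5.601 = 0.4369 m
S = (Q·n / (1·A·R^(2/3)))² = (1.37×0.033 / (1×2.447×0.5758))² = 0.001029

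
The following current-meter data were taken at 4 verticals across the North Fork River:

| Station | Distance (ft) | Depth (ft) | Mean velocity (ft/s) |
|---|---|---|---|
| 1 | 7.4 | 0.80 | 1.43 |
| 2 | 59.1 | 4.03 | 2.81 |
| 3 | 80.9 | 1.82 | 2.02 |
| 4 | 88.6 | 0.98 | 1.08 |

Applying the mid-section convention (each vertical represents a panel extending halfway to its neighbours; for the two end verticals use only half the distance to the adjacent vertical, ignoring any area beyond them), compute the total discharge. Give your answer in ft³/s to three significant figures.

504 ft³/s

w_1 = (59.1 − 7.4)/2 = 25.85 ft; q_1 = 1.43 × 0.80 × 25.85 = 29.57 ft³/s
w_2 = (80.9 − 7.4)/2 = 36.75 ft; q_2 = 2.81 × 4.03 × 36.75 = 416.2 ft³/s
w_3 = (88.6 − 59.1)/2 = 14.75 ft; q_3 = 2.02 × 1.82 × 14.75 = 54.23 ft³/s
w_4 = (88.6 − 80.9)/2 = 3.85 ft; q_4 = 1.08 × 0.98 × 3.85 = 4.075 ft³/s
Q = Σ qᵢ = 504.0 ft³/s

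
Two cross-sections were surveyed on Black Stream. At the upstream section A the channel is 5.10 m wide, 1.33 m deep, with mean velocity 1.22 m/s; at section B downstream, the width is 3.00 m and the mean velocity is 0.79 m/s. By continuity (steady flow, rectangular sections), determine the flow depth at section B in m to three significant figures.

3.49 m

Q = A₁V₁ = (5.10×1.33) × 1.22 = 8.275 m³/s
d₂ = Q/(b₂ V₂) = 8.275/(3.00×0.79) = 3.492 m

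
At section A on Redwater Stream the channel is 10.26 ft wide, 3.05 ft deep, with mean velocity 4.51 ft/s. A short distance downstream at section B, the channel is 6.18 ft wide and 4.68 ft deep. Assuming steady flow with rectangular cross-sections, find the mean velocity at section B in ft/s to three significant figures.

Q = A₁V₁ = (10.26×3.05) × 4.51 = 141.1 ft³/s
A₂ = 6.18 × 4.68 = 28.92 ft²
V₂ = Q/A₂ = 141.1/28.92 = 4.880 ft/s

4.88 ft/s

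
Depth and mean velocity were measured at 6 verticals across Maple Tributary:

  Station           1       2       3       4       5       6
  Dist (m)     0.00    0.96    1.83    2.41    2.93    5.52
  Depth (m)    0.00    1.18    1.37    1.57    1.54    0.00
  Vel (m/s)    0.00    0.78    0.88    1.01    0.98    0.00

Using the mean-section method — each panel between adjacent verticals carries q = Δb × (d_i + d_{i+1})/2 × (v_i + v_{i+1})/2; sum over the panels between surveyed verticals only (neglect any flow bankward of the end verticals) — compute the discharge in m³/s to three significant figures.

3.73 m³/s

Panel 1-2: Δb = 0.96 m, d̄ = (0.00+1.18)/2 = 0.59, v̄ = (0.00+0.78)/2 = 0.39 → q = 0.96×0.59×0.39 = 0.2209 m³/s
Panel 2-3: Δb = 0.87 m, d̄ = (1.18+1.37)/2 = 1.275, v̄ = (0.78+0.88)/2 = 0.83 → q = 0.87×1.275×0.83 = 0.9207 m³/s
Panel 3-4: Δb = 0.58 m, d̄ = (1.37+1.57)/2 = 1.47, v̄ = (0.88+1.01)/2 = 0.945 → q = 0.58×1.47×0.945 = 0.8057 m³/s
Panel 4-5: Δb = 0.52 m, d̄ = (1.57+1.54)/2 = 1.555, v̄ = (1.01+0.98)/2 = 0.995 → q = 0.52×1.555×0.995 = 0.8046 m³/s
Panel 5-6: Δb = 2.59 m, d̄ = (1.54+0.00)/2 = 0.77, v̄ = (0.98+0.00)/2 = 0.49 → q = 2.59×0.77×0.49 = 0.9772 m³/s
Q = Σ q = 3.729 m³/s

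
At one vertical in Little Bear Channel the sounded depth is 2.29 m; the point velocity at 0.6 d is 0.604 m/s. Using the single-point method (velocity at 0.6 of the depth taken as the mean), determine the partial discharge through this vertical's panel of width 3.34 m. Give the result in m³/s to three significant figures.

4.62 m³/s

v̄ = v₀.₆ = 0.604 m/s
q = v̄ × d × w = 0.6040 × 2.29 × 3.34 = 4.620 m³/s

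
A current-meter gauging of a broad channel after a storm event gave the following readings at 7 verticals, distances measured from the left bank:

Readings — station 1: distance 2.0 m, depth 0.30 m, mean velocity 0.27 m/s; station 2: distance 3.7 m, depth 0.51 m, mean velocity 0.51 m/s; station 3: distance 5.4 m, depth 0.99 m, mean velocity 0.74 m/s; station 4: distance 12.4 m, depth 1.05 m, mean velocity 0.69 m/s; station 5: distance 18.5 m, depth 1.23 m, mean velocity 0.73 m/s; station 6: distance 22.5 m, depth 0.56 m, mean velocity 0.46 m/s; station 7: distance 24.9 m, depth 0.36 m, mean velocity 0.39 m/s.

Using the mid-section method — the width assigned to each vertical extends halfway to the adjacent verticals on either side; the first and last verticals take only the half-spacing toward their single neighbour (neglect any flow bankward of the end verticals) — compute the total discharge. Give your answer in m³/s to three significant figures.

14.0 m³/s

w_1 = (3.7 − 2.0)/2 = 0.85 m; q_1 = 0.27 × 0.30 × 0.85 = 0.06885 m³/s
w_2 = (5.4 − 2.0)/2 = 1.7 m; q_2 = 0.51 × 0.51 × 1.7 = 0.4422 m³/s
w_3 = (12.4 − 3.7)/2 = 4.35 m; q_3 = 0.74 × 0.99 × 4.35 = 3.187 m³/s
w_4 = (18.5 − 5.4)/2 = 6.55 m; q_4 = 0.69 × 1.05 × 6.55 = 4.745 m³/s
w_5 = (22.5 − 12.4)/2 = 5.05 m; q_5 = 0.73 × 1.23 × 5.05 = 4.534 m³/s
w_6 = (24.9 − 18.5)/2 = 3.2 m; q_6 = 0.46 × 0.56 × 3.2 = 0.8243 m³/s
w_7 = (24.9 − 22.5)/2 = 1.2 m; q_7 = 0.39 × 0.36 × 1.2 = 0.1685 m³/s
Q = Σ qᵢ = 13.97 m³/s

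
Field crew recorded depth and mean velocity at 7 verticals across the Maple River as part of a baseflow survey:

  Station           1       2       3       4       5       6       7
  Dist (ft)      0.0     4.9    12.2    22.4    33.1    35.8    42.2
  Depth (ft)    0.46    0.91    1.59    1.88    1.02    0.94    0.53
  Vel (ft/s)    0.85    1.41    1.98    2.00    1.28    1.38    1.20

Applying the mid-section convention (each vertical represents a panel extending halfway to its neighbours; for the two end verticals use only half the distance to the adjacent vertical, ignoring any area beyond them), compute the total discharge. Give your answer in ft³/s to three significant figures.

92.3 ft³/s

w_1 = (4.9 − 0.0)/2 = 2.45 ft; q_1 = 0.85 × 0.46 × 2.45 = 0.9580 ft³/s
w_2 = (12.2 − 0.0)/2 = 6.1 ft; q_2 = 1.41 × 0.91 × 6.1 = 7.827 ft³/s
w_3 = (22.4 − 4.9)/2 = 8.75 ft; q_3 = 1.98 × 1.59 × 8.75 = 27.55 ft³/s
w_4 = (33.1 − 12.2)/2 = 10.45 ft; q_4 = 2.00 × 1.88 × 10.45 = 39.29 ft³/s
w_5 = (35.8 − 22.4)/2 = 6.7 ft; q_5 = 1.28 × 1.02 × 6.7 = 8.748 ft³/s
w_6 = (42.2 − 33.1)/2 = 4.55 ft; q_6 = 1.38 × 0.94 × 4.55 = 5.902 ft³/s
w_7 = (42.2 − 35.8)/2 = 3.2 ft; q_7 = 1.20 × 0.53 × 3.2 = 2.035 ft³/s
Q = Σ qᵢ = 92.31 ft³/s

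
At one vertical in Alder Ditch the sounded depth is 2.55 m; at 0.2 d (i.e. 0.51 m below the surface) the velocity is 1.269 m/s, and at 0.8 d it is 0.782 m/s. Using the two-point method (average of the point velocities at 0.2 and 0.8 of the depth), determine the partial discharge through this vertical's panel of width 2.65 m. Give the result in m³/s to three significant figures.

6.93 m³/s

v̄ = (1.269 + 0.782) / 2 = 1.026 m/s
q = v̄ × d × w = 1.026 × 2.55 × 2.65 = 6.930 m³/s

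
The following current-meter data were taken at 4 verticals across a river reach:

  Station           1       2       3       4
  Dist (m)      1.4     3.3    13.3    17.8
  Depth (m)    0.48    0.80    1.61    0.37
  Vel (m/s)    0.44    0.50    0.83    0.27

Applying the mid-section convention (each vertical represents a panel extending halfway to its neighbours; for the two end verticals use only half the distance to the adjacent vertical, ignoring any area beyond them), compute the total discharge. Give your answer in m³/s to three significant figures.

w_1 = (3.3 − 1.4)/2 = 0.95 m; q_1 = 0.44 × 0.48 × 0.95 = 0.2006 m³/s
w_2 = (13.3 − 1.4)/2 = 5.95 m; q_2 = 0.50 × 0.80 × 5.95 = 2.380 m³/s
w_3 = (17.8 − 3.3)/2 = 7.25 m; q_3 = 0.83 × 1.61 × 7.25 = 9.688 m³/s
w_4 = (17.8 − 13.3)/2 = 2.25 m; q_4 = 0.27 × 0.37 × 2.25 = 0.2248 m³/s
Q = Σ qᵢ = 12.49 m³/s

12.5 m³/s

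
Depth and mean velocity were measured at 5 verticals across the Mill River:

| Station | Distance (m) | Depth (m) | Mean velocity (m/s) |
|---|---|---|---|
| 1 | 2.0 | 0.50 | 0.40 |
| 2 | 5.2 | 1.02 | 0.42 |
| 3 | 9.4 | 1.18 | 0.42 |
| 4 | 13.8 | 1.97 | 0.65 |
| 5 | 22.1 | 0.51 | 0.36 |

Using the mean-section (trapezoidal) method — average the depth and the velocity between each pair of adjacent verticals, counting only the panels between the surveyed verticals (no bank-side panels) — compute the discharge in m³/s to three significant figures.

11.8 m³/s

Panel 1-2: Δb = 3.2 m, d̄ = (0.50+1.02)/2 = 0.76, v̄ = (0.40+0.42)/2 = 0.41 → q = 3.2×0.76×0.41 = 0.9971 m³/s
Panel 2-3: Δb = 4.2 m, d̄ = (1.02+1.18)/2 = 1.1, v̄ = (0.42+0.42)/2 = 0.42 → q = 4.2×1.1×0.42 = 1.940 m³/s
Panel 3-4: Δb = 4.4 m, d̄ = (1.18+1.97)/2 = 1.575, v̄ = (0.42+0.65)/2 = 0.535 → q = 4.4×1.575×0.535 = 3.708 m³/s
Panel 4-5: Δb = 8.3 m, d̄ = (1.97+0.51)/2 = 1.24, v̄ = (0.65+0.36)/2 = 0.505 → q = 8.3×1.24×0.505 = 5.197 m³/s
Q = Σ q = 11.84 m³/s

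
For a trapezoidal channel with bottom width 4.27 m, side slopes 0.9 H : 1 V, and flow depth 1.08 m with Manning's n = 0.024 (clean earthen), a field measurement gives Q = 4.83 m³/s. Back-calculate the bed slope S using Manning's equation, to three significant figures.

0.000575

A = (b + z·y)·y = (4.27 + 0.9×1.08)×1.08 = 5.661 m²
P = b + 2y√(1+z²) = 4.27 + 2×1.08×√(1+0.9²) = 7.176 m
R = A/P = 5.661/7.176 = 0.7889 m
S = (Q·n / (1·A·R^(2/3)))² = (4.83×0.024 / (1×5.661×0.8538))² = 0.0005751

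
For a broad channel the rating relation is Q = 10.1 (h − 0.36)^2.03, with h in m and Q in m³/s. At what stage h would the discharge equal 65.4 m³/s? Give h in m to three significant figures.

2.87 m

h − h₀ = (Q/C)^(1/b) = (65.4/10.1)^(1/2.03) = 2.510 m
h = 0.36 + 2.510 = 2.870 m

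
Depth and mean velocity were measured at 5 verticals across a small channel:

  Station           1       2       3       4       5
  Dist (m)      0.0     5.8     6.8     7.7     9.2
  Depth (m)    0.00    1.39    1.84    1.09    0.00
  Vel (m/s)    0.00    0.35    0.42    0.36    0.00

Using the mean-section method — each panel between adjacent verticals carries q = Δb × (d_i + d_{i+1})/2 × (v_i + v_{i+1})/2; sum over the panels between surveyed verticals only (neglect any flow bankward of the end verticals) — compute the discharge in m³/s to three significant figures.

Panel 1-2: Δb = 5.8 m, d̄ = (0.00+1.39)/2 = 0.695, v̄ = (0.00+0.35)/2 = 0.175 → q = 5.8×0.695×0.175 = 0.7054 m³/s
Panel 2-3: Δb = 1 m, d̄ = (1.39+1.84)/2 = 1.615, v̄ = (0.35+0.42)/2 = 0.385 → q = 1×1.615×0.385 = 0.6218 m³/s
Panel 3-4: Δb = 0.9 m, d̄ = (1.84+1.09)/2 = 1.465, v̄ = (0.42+0.36)/2 = 0.39 → q = 0.9×1.465×0.39 = 0.5142 m³/s
Panel 4-5: Δb = 1.5 m, d̄ = (1.09+0.00)/2 = 0.545, v̄ = (0.36+0.00)/2 = 0.18 → q = 1.5×0.545×0.18 = 0.1472 m³/s
Q = Σ q = 1.989 m³/s

1.99 m³/s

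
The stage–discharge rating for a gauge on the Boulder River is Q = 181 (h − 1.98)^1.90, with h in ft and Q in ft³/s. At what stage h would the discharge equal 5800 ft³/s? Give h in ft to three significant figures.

8.18 ft

h − h₀ = (Q/C)^(1/b) = (5800/181)^(1/1.90) = 6.202 ft
h = 1.98 + 6.202 = 8.182 ft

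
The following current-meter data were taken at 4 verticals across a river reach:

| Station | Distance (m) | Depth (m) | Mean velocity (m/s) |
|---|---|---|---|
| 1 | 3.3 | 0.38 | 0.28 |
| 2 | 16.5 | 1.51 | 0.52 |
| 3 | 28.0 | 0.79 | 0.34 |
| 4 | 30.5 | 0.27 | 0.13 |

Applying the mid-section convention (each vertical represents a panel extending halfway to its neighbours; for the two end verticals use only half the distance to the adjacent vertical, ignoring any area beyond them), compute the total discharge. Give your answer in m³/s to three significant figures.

12.3 m³/s

w_1 = (16.5 − 3.3)/2 = 6.6 m; q_1 = 0.28 × 0.38 × 6.6 = 0.7022 m³/s
w_2 = (28.0 − 3.3)/2 = 12.35 m; q_2 = 0.52 × 1.51 × 12.35 = 9.697 m³/s
w_3 = (30.5 − 16.5)/2 = 7 m; q_3 = 0.34 × 0.79 × 7 = 1.880 m³/s
w_4 = (30.5 − 28.0)/2 = 1.25 m; q_4 = 0.13 × 0.27 × 1.25 = 0.04388 m³/s
Q = Σ qᵢ = 12.32 m³/s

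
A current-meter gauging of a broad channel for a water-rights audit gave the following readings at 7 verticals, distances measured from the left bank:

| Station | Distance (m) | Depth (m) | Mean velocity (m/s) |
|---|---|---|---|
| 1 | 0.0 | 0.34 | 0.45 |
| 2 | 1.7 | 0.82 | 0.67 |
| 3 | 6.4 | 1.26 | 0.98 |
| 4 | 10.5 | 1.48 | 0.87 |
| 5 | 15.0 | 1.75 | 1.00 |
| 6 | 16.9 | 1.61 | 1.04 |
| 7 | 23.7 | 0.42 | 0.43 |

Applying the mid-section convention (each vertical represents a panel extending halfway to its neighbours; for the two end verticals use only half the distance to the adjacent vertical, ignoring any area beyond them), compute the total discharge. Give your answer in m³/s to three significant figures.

26.4 m³/s

w_1 = (1.7 − 0.0)/2 = 0.85 m; q_1 = 0.45 × 0.34 × 0.85 = 0.1301 m³/s
w_2 = (6.4 − 0.0)/2 = 3.2 m; q_2 = 0.67 × 0.82 × 3.2 = 1.758 m³/s
w_3 = (10.5 − 1.7)/2 = 4.4 m; q_3 = 0.98 × 1.26 × 4.4 = 5.433 m³/s
w_4 = (15.0 − 6.4)/2 = 4.3 m; q_4 = 0.87 × 1.48 × 4.3 = 5.537 m³/s
w_5 = (16.9 − 10.5)/2 = 3.2 m; q_5 = 1.00 × 1.75 × 3.2 = 5.600 m³/s
w_6 = (23.7 − 15.0)/2 = 4.35 m; q_6 = 1.04 × 1.61 × 4.35 = 7.284 m³/s
w_7 = (23.7 − 16.9)/2 = 3.4 m; q_7 = 0.43 × 0.42 × 3.4 = 0.6140 m³/s
Q = Σ qᵢ = 26.36 m³/s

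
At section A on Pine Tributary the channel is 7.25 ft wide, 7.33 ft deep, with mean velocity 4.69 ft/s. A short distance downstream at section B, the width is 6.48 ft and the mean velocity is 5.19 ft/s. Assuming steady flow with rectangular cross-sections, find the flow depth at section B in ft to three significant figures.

Q = A₁V₁ = (7.25×7.33) × 4.69 = 249.2 ft³/s
d₂ = Q/(b₂ V₂) = 249.2/(6.48×5.19) = 7.411 ft

7.41 ft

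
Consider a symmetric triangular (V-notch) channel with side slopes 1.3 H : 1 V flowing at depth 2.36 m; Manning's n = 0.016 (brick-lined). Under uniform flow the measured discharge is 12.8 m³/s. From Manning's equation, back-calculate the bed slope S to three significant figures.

A = z·y² = 1.3×2.36² = 7.240 m²
P = 2y√(1+z²) = 2×2.36×√(1+1.3²) = 7.741 m
R = A/P = 7.240/7.741 = 0.9353 m
S = (Q·n / (1·A·R^(2/3)))² = (12.8×0.016 / (1×7.240×0.9564))² = 0.0008747

0.000875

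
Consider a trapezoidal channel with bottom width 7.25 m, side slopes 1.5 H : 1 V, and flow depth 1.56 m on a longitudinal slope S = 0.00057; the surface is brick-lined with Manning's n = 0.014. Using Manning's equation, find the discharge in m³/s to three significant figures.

A = (b + z·y)·y = (7.25 + 1.5×1.56)×1.56 = 14.96 m²
P = b + 2y√(1+z²) = 7.25 + 2×1.56×√(1+1.5²) = 12.87 m
R = A/P = 14.96/12.87 = 1.162 m
Q = (1/n)·A·R^(2/3)·S^(1/2) = (1/0.014) × 14.96 × 1.162^(2/3) × 0.00057^(1/2) = 28.20 m³/s

28.2 m³/s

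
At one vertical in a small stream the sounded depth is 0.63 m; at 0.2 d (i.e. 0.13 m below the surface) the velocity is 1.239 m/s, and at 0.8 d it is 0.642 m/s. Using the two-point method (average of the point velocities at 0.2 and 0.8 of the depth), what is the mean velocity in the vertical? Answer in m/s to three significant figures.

0.941 m/s

v̄ = (1.239 + 0.642) / 2 = 0.9405 m/s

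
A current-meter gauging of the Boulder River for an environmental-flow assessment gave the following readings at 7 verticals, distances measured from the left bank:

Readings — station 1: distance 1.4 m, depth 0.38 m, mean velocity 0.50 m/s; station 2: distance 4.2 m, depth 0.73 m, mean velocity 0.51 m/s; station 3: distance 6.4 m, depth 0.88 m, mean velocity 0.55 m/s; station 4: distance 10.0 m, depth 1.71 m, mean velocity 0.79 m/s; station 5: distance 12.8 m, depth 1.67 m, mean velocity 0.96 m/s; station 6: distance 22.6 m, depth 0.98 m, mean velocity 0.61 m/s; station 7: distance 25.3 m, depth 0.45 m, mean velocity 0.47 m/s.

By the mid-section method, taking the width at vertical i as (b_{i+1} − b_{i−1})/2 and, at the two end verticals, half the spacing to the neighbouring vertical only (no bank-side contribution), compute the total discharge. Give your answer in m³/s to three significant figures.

w_1 = (4.2 − 1.4)/2 = 1.4 m; q_1 = 0.50 × 0.38 × 1.4 = 0.2660 m³/s
w_2 = (6.4 − 1.4)/2 = 2.5 m; q_2 = 0.51 × 0.73 × 2.5 = 0.9308 m³/s
w_3 = (10.0 − 4.2)/2 = 2.9 m; q_3 = 0.55 × 0.88 × 2.9 = 1.404 m³/s
w_4 = (12.8 − 6.4)/2 = 3.2 m; q_4 = 0.79 × 1.71 × 3.2 = 4.323 m³/s
w_5 = (22.6 − 10.0)/2 = 6.3 m; q_5 = 0.96 × 1.67 × 6.3 = 10.10 m³/s
w_6 = (25.3 − 12.8)/2 = 6.25 m; q_6 = 0.61 × 0.98 × 6.25 = 3.736 m³/s
w_7 = (25.3 − 22.6)/2 = 1.35 m; q_7 = 0.47 × 0.45 × 1.35 = 0.2855 m³/s
Q = Σ qᵢ = 21.05 m³/s

21.0 m³/s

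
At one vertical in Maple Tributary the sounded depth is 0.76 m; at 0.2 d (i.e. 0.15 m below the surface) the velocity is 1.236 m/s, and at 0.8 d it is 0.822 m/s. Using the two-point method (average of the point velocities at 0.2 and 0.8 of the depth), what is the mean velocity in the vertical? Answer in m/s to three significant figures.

1.03 m/s

v̄ = (1.236 + 0.822) / 2 = 1.029 m/s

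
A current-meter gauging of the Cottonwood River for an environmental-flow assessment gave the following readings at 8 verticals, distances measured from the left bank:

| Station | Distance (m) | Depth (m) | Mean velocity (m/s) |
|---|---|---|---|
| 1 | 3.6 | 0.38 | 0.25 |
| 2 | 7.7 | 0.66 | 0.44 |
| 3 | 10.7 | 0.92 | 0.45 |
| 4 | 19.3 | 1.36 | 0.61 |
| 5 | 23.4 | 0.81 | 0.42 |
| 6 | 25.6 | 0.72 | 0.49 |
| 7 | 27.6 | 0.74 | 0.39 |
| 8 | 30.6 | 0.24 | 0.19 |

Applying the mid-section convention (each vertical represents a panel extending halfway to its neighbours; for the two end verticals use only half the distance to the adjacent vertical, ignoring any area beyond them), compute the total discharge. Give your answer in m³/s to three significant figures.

w_1 = (7.7 − 3.6)/2 = 2.05 m; q_1 = 0.25 × 0.38 × 2.05 = 0.1948 m³/s
w_2 = (10.7 − 3.6)/2 = 3.55 m; q_2 = 0.44 × 0.66 × 3.55 = 1.031 m³/s
w_3 = (19.3 − 7.7)/2 = 5.8 m; q_3 = 0.45 × 0.92 × 5.8 = 2.401 m³/s
w_4 = (23.4 − 10.7)/2 = 6.35 m; q_4 = 0.61 × 1.36 × 6.35 = 5.268 m³/s
w_5 = (25.6 − 19.3)/2 = 3.15 m; q_5 = 0.42 × 0.81 × 3.15 = 1.072 m³/s
w_6 = (27.6 − 23.4)/2 = 2.1 m; q_6 = 0.49 × 0.72 × 2.1 = 0.7409 m³/s
w_7 = (30.6 − 25.6)/2 = 2.5 m; q_7 = 0.39 × 0.74 × 2.5 = 0.7215 m³/s
w_8 = (30.6 − 27.6)/2 = 1.5 m; q_8 = 0.19 × 0.24 × 1.5 = 0.06840 m³/s
Q = Σ qᵢ = 11.50 m³/s

11.5 m³/s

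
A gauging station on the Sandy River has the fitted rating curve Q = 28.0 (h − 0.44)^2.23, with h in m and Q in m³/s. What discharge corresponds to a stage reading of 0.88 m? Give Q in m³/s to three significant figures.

Q = 28.0 × (0.88 − 0.44)^2.23 = 28.0 × 0.44^2.23 = 4.488 m³/s

4.49 m³/s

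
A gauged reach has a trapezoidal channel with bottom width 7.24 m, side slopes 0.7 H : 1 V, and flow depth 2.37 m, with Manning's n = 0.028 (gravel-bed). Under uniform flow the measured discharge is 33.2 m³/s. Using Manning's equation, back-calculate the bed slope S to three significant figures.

A = (b + z·y)·y = (7.24 + 0.7×2.37)×2.37 = 21.09 m²
P = b + 2y√(1+z²) = 7.24 + 2×2.37×√(1+0.7²) = 13.03 m
R = A/P = 21.09/13.03 = 1.619 m
S = (Q·n / (1·A·R^(2/3)))² = (33.2×0.028 / (1×21.09×1.379))² = 0.001022

0.00102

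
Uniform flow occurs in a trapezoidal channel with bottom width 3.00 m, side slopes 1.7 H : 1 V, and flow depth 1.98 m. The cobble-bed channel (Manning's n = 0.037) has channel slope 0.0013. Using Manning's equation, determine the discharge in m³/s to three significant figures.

13.6 m³/s

A = (b + z·y)·y = (3.00 + 1.7×1.98)×1.98 = 12.60 m²
P = b + 2y√(1+z²) = 3.00 + 2×1.98×√(1+1.7²) = 10.81 m
R = A/P = 12.60/10.81 = 1.166 m
Q = (1/n)·A·R^(2/3)·S^(1/2) = (1/0.037) × 12.60 × 1.166^(2/3) × 0.0013^(1/2) = 13.61 m³/s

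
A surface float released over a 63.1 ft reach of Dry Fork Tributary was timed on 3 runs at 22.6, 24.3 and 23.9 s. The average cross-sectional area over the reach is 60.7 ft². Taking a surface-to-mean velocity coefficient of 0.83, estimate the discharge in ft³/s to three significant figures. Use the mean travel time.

t̄ = (22.6 + 24.3 + 23.9) / 3 = 23.6 s
v_surface = L / t̄ = 63.1 / 23.6 = 2.674 ft/s
v_mean = 0.83 × 2.674 = 2.219 ft/s
Q = A × v_mean = 60.7 × 2.219 = 134.7 ft³/s

135 ft³/s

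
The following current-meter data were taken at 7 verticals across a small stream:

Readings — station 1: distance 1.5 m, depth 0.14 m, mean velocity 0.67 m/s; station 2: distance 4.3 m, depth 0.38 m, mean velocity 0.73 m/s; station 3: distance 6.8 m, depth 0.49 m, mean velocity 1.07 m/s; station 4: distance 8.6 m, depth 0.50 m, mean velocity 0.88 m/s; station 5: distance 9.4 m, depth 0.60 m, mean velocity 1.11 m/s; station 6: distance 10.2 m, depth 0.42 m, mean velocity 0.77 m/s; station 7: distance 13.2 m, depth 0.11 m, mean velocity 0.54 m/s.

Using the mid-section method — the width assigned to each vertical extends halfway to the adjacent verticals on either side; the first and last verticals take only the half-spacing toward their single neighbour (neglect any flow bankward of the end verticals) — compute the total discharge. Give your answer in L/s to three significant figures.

3800 L/s

w_1 = (4.3 − 1.5)/2 = 1.4 m; q_1 = 0.67 × 0.14 × 1.4 = 0.1313 m³/s
w_2 = (6.8 − 1.5)/2 = 2.65 m; q_2 = 0.73 × 0.38 × 2.65 = 0.7351 m³/s
w_3 = (8.6 − 4.3)/2 = 2.15 m; q_3 = 1.07 × 0.49 × 2.15 = 1.127 m³/s
w_4 = (9.4 − 6.8)/2 = 1.3 m; q_4 = 0.88 × 0.50 × 1.3 = 0.5720 m³/s
w_5 = (10.2 − 8.6)/2 = 0.8 m; q_5 = 1.11 × 0.60 × 0.8 = 0.5328 m³/s
w_6 = (13.2 − 9.4)/2 = 1.9 m; q_6 = 0.77 × 0.42 × 1.9 = 0.6145 m³/s
w_7 = (13.2 − 10.2)/2 = 1.5 m; q_7 = 0.54 × 0.11 × 1.5 = 0.08910 m³/s
Q = Σ qᵢ = 3.802 m³/s
= 3.802 × 1000 = 3802 L/s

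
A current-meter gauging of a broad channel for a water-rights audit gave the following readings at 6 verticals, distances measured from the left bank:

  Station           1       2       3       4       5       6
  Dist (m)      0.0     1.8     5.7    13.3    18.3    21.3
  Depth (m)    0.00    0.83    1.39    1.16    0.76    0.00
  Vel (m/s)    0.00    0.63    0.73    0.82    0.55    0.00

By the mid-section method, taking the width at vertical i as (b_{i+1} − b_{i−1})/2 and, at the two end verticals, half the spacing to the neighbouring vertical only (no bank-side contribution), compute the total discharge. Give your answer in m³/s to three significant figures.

15.0 m³/s

w_2 = (5.7 − 0.0)/2 = 2.85 m; q_2 = 0.63 × 0.83 × 2.85 = 1.490 m³/s
w_3 = (13.3 − 1.8)/2 = 5.75 m; q_3 = 0.73 × 1.39 × 5.75 = 5.835 m³/s
w_4 = (18.3 − 5.7)/2 = 6.3 m; q_4 = 0.82 × 1.16 × 6.3 = 5.993 m³/s
w_5 = (21.3 − 13.3)/2 = 4 m; q_5 = 0.55 × 0.76 × 4 = 1.672 m³/s
Stations 1, 6 contribute zero (depth or velocity is 0).
Q = Σ qᵢ = 14.99 m³/s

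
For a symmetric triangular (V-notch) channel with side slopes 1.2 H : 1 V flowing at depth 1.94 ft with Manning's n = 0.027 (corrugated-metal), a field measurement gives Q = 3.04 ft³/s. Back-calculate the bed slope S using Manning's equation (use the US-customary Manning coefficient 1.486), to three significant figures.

A = z·y² = 1.2×1.94² = 4.516 ft²
P = 2y√(1+z²) = 2×1.94×√(1+1.2²) = 6.061 ft
R = A/P = 4.516/6.061 = 0.7452 ft
S = (Q·n / (1.486·A·R^(2/3)))² = (3.04×0.027 / (1.486×4.516×0.8219))² = 0.0002214

0.000221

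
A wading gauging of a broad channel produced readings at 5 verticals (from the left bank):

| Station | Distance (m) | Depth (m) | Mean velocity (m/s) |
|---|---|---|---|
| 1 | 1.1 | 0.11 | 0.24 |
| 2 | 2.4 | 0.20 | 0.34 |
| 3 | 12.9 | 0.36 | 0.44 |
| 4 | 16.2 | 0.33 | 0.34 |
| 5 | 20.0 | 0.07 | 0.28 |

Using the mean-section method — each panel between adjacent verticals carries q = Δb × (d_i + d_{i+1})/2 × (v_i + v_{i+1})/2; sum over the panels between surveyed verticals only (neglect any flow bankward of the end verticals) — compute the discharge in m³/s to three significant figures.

1.88 m³/s

Panel 1-2: Δb = 1.3 m, d̄ = (0.11+0.20)/2 = 0.155, v̄ = (0.24+0.34)/2 = 0.29 → q = 1.3×0.155×0.29 = 0.05844 m³/s
Panel 2-3: Δb = 10.5 m, d̄ = (0.20+0.36)/2 = 0.28, v̄ = (0.34+0.44)/2 = 0.39 → q = 10.5×0.28×0.39 = 1.147 m³/s
Panel 3-4: Δb = 3.3 m, d̄ = (0.36+0.33)/2 = 0.345, v̄ = (0.44+0.34)/2 = 0.39 → q = 3.3×0.345×0.39 = 0.4440 m³/s
Panel 4-5: Δb = 3.8 m, d̄ = (0.33+0.07)/2 = 0.2, v̄ = (0.34+0.28)/2 = 0.31 → q = 3.8×0.2×0.31 = 0.2356 m³/s
Q = Σ q = 1.885 m³/s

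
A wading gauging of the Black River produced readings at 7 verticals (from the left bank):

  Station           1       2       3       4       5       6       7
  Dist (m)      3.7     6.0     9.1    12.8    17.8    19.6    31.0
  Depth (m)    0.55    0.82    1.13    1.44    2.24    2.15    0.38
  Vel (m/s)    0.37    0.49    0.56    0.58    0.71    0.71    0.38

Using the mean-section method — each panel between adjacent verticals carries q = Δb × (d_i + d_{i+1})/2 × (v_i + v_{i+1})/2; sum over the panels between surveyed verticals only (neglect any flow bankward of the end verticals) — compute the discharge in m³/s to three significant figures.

Panel 1-2: Δb = 2.3 m, d̄ = (0.55+0.82)/2 = 0.685, v̄ = (0.37+0.49)/2 = 0.43 → q = 2.3×0.685×0.43 = 0.6775 m³/s
Panel 2-3: Δb = 3.1 m, d̄ = (0.82+1.13)/2 = 0.975, v̄ = (0.49+0.56)/2 = 0.525 → q = 3.1×0.975×0.525 = 1.587 m³/s
Panel 3-4: Δb = 3.7 m, d̄ = (1.13+1.44)/2 = 1.285, v̄ = (0.56+0.58)/2 = 0.57 → q = 3.7×1.285×0.57 = 2.710 m³/s
Panel 4-5: Δb = 5 m, d̄ = (1.44+2.24)/2 = 1.84, v̄ = (0.58+0.71)/2 = 0.645 → q = 5×1.84×0.645 = 5.934 m³/s
Panel 5-6: Δb = 1.8 m, d̄ = (2.24+2.15)/2 = 2.195, v̄ = (0.71+0.71)/2 = 0.71 → q = 1.8×2.195×0.71 = 2.805 m³/s
Panel 6-7: Δb = 11.4 m, d̄ = (2.15+0.38)/2 = 1.265, v̄ = (0.71+0.38)/2 = 0.545 → q = 11.4×1.265×0.545 = 7.859 m³/s
Q = Σ q = 21.57 m³/s

21.6 m³/s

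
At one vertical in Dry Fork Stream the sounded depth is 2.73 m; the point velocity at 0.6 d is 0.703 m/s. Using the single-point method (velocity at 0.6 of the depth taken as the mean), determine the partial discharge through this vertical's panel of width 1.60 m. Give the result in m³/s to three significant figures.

3.07 m³/s

v̄ = v₀.₆ = 0.703 m/s
q = v̄ × d × w = 0.7030 × 2.73 × 1.60 = 3.071 m³/s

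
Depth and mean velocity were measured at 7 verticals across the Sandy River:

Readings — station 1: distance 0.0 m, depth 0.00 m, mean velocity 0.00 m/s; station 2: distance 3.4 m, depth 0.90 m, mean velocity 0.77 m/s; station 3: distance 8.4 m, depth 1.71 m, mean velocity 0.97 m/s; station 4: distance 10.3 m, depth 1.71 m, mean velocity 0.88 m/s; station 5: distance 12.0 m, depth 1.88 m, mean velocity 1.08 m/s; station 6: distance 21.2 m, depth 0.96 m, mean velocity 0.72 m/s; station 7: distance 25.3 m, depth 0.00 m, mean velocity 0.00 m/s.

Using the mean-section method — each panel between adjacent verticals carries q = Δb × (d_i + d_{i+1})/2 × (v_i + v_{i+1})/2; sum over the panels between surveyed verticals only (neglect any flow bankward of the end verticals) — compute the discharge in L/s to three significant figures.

Panel 1-2: Δb = 3.4 m, d̄ = (0.00+0.90)/2 = 0.45, v̄ = (0.00+0.77)/2 = 0.385 → q = 3.4×0.45×0.385 = 0.5891 m³/s
Panel 2-3: Δb = 5 m, d̄ = (0.90+1.71)/2 = 1.305, v̄ = (0.77+0.97)/2 = 0.87 → q = 5×1.305×0.87 = 5.677 m³/s
Panel 3-4: Δb = 1.9 m, d̄ = (1.71+1.71)/2 = 1.71, v̄ = (0.97+0.88)/2 = 0.925 → q = 1.9×1.71×0.925 = 3.005 m³/s
Panel 4-5: Δb = 1.7 m, d̄ = (1.71+1.88)/2 = 1.795, v̄ = (0.88+1.08)/2 = 0.98 → q = 1.7×1.795×0.98 = 2.990 m³/s
Panel 5-6: Δb = 9.2 m, d̄ = (1.88+0.96)/2 = 1.42, v̄ = (1.08+0.72)/2 = 0.9 → q = 9.2×1.42×0.9 = 11.76 m³/s
Panel 6-7: Δb = 4.1 m, d̄ = (0.96+0.00)/2 = 0.48, v̄ = (0.72+0.00)/2 = 0.36 → q = 4.1×0.48×0.36 = 0.7085 m³/s
Q = Σ q = 24.73 m³/s
= 24.73 × 1000 = 24730 L/s

24700 L/s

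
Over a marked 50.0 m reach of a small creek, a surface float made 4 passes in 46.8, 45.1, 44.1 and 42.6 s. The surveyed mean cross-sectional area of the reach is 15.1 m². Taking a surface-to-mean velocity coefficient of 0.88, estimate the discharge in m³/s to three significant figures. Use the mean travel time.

14.9 m³/s

t̄ = (46.8 + 45.1 + 44.1 + 42.6) / 4 = 44.65 s
v_surface = L / t̄ = 50.0 / 44.65 = 1.120 m/s
v_mean = 0.88 × 1.120 = 0.9854 m/s
Q = A × v_mean = 15.1 × 0.9854 = 14.88 m³/s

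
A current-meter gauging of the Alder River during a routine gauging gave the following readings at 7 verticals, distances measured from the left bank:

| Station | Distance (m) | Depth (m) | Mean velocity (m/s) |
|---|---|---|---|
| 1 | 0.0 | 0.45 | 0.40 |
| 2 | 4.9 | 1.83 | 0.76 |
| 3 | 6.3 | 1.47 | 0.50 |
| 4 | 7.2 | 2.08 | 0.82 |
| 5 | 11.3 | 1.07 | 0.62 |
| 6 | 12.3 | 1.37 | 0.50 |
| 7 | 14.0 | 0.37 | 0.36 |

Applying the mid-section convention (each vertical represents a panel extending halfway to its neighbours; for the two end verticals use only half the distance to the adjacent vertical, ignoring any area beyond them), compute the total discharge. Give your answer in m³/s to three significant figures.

12.7 m³/s

w_1 = (4.9 − 0.0)/2 = 2.45 m; q_1 = 0.40 × 0.45 × 2.45 = 0.4410 m³/s
w_2 = (6.3 − 0.0)/2 = 3.15 m; q_2 = 0.76 × 1.83 × 3.15 = 4.381 m³/s
w_3 = (7.2 − 4.9)/2 = 1.15 m; q_3 = 0.50 × 1.47 × 1.15 = 0.8453 m³/s
w_4 = (11.3 − 6.3)/2 = 2.5 m; q_4 = 0.82 × 2.08 × 2.5 = 4.264 m³/s
w_5 = (12.3 − 7.2)/2 = 2.55 m; q_5 = 0.62 × 1.07 × 2.55 = 1.692 m³/s
w_6 = (14.0 − 11.3)/2 = 1.35 m; q_6 = 0.50 × 1.37 × 1.35 = 0.9248 m³/s
w_7 = (14.0 − 12.3)/2 = 0.85 m; q_7 = 0.36 × 0.37 × 0.85 = 0.1132 m³/s
Q = Σ qᵢ = 12.66 m³/s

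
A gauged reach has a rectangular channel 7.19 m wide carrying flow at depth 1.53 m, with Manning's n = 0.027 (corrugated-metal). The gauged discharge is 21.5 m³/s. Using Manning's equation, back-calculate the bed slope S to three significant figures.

A = b·y = 7.19 × 1.53 = 11.00 m²
P = b + 2y = 7.19 + 2×1.53 = 10.25 m
R = A/P = 11.00/10.25 = 1.073 m
S = (Q·n / (1·A·R^(2/3)))² = (21.5×0.027 / (1×11.00×1.048))² = 0.002534

0.00253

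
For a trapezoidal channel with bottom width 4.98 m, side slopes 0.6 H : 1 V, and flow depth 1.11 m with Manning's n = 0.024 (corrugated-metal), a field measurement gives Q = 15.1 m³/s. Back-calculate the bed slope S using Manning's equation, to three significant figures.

0.00430

A = (b + z·y)·y = (4.98 + 0.6×1.11)×1.11 = 6.267 m²
P = b + 2y√(1+z²) = 4.98 + 2×1.11×√(1+0.6²) = 7.569 m
R = A/P = 6.267/7.569 = 0.8280 m
S = (Q·n / (1·A·R^(2/3)))² = (15.1×0.024 / (1×6.267×0.8818))² = 0.004301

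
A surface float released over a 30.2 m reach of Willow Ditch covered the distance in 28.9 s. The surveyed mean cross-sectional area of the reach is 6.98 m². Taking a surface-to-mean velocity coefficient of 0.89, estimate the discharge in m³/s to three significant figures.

v_surface = L / t̄ = 30.2 / 28.9 = 1.045 m/s
v_mean = 0.89 × 1.045 = 0.9300 m/s
Q = A × v_mean = 6.98 × 0.9300 = 6.492 m³/s

6.49 m³/s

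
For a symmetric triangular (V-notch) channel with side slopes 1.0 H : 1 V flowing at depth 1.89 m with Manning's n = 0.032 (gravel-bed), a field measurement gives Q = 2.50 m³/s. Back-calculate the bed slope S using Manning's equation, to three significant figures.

0.000859

A = z·y² = 1.0×1.89² = 3.572 m²
P = 2y√(1+z²) = 2×1.89×√(1+1.0²) = 5.346 m
R = A/P = 3.572/5.346 = 0.6682 m
S = (Q·n / (1·A·R^(2/3)))² = (2.50×0.032 / (1×3.572×0.7643))² = 0.0008586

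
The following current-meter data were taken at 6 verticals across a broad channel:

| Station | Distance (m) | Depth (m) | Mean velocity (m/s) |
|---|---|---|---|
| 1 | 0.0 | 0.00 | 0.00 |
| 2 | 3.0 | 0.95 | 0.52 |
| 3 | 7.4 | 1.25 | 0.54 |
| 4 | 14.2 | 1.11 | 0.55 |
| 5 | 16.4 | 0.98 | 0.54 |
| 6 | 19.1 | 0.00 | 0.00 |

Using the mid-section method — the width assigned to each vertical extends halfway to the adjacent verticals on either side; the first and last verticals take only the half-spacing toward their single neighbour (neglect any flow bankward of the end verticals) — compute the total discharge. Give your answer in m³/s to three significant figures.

9.65 m³/s

w_2 = (7.4 − 0.0)/2 = 3.7 m; q_2 = 0.52 × 0.95 × 3.7 = 1.828 m³/s
w_3 = (14.2 − 3.0)/2 = 5.6 m; q_3 = 0.54 × 1.25 × 5.6 = 3.780 m³/s
w_4 = (16.4 − 7.4)/2 = 4.5 m; q_4 = 0.55 × 1.11 × 4.5 = 2.747 m³/s
w_5 = (19.1 − 14.2)/2 = 2.45 m; q_5 = 0.54 × 0.98 × 2.45 = 1.297 m³/s
Stations 1, 6 contribute zero (depth or velocity is 0).
Q = Σ qᵢ = 9.652 m³/s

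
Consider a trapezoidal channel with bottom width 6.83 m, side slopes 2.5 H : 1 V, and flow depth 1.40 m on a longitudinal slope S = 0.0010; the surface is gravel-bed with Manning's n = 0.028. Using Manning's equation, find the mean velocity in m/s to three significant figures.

1.13 m/s

A = (b + z·y)·y = (6.83 + 2.5×1.40)×1.40 = 14.46 m²
P = b + 2y√(1+z²) = 6.83 + 2×1.40×√(1+2.5²) = 14.37 m
R = A/P = 14.46/14.37 = 1.006 m
Q = (1/n)·A·R^(2/3)·S^(1/2) = (1/0.028) × 14.46 × 1.006^(2/3) × 0.0010^(1/2) = 16.40 m³/s
V = Q/A = 16.40/14.46 = 1.134 m/s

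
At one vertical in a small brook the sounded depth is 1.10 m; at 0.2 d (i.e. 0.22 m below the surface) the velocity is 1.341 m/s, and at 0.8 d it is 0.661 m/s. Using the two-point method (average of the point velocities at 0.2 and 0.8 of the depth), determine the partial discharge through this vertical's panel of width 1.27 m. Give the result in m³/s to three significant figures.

1.40 m³/s

v̄ = (1.341 + 0.661) / 2 = 1.001 m/s
q = v̄ × d × w = 1.001 × 1.10 × 1.27 = 1.398 m³/s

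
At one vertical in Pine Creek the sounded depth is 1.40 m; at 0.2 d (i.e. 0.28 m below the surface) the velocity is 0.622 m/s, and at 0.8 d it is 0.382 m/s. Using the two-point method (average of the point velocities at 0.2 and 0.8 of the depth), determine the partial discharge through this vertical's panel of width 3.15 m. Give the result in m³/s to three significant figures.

2.21 m³/s

v̄ = (0.622 + 0.382) / 2 = 0.5020 m/s
q = v̄ × d × w = 0.5020 × 1.40 × 3.15 = 2.214 m³/s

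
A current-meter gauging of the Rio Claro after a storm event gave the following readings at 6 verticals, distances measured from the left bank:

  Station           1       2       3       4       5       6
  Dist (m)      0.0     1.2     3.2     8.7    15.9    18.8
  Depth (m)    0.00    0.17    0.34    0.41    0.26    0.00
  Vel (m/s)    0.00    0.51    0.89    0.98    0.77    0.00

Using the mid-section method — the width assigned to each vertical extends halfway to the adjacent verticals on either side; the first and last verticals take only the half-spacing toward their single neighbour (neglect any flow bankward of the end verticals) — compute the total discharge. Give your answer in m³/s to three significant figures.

4.84 m³/s

w_2 = (3.2 − 0.0)/2 = 1.6 m; q_2 = 0.51 × 0.17 × 1.6 = 0.1387 m³/s
w_3 = (8.7 − 1.2)/2 = 3.75 m; q_3 = 0.89 × 0.34 × 3.75 = 1.135 m³/s
w_4 = (15.9 − 3.2)/2 = 6.35 m; q_4 = 0.98 × 0.41 × 6.35 = 2.551 m³/s
w_5 = (18.8 − 8.7)/2 = 5.05 m; q_5 = 0.77 × 0.26 × 5.05 = 1.011 m³/s
Stations 1, 6 contribute zero (depth or velocity is 0).
Q = Σ qᵢ = 4.836 m³/s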